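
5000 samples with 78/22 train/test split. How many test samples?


Train samples = 5000 * 78% = 3900
Test samples = 5000 - 3900
= 1100

1100


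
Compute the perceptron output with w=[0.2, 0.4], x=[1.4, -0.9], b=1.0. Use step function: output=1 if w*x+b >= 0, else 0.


z = w . x + b
= 0.2*1.4 + 0.4*-0.9 + 1.0
= 0.28 + -0.36 + 1.0
= -0.08 + 1.0
= 0.92
Since z = 0.92 >= 0, output = 1

1


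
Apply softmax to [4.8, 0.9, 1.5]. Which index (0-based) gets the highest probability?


Softmax is a monotonic transformation, so it preserves the argmax.
We need to find the index of the maximum logit.
Index 0: 4.8
Index 1: 0.9
Index 2: 1.5
Maximum logit = 4.8 at index 0

0


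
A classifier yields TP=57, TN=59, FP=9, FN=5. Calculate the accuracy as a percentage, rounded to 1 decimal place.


Accuracy = (TP + TN) / (TP + TN + FP + FN) * 100
= (57 + 59) / (57 + 59 + 9 + 5)
= 116 / 130
= 0.8923
= 89.2%

89.2


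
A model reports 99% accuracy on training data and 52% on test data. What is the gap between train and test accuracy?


Gap = train_accuracy - test_accuracy
= 99 - 52
= 47%
This large gap strongly indicates overfitting.

47


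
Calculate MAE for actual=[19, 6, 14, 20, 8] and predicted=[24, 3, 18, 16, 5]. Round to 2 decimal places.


Absolute errors: [5, 3, 4, 4, 3]
Sum of absolute errors = 19
MAE = 19 / 5 = 3.80

3.80


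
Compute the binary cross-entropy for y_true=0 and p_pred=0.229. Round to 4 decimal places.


For y=0: Loss = -log(1-p)
= -log(1 - 0.229)
= -log(0.771)
= -(-0.2601)
= 0.2601

0.2601


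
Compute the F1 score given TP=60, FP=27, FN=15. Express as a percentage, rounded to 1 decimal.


Precision = TP / (TP + FP) = 60 / 87 = 0.6897
Recall = TP / (TP + FN) = 60 / 75 = 0.8
F1 = 2 * P * R / (P + R)
= 2 * 0.6897 * 0.8 / (0.6897 + 0.8)
= 1.1034 / 1.4897
= 0.7407
As percentage: 74.1%

74.1


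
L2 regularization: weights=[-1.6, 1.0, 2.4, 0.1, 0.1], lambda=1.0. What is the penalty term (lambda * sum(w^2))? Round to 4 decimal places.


Squaring each weight:
(-1.6)^2 = 2.56
1.0^2 = 1.0
2.4^2 = 5.76
0.1^2 = 0.01
0.1^2 = 0.01
Sum of squares = 9.34
Penalty = 1.0 * 9.34 = 9.3400

9.3400


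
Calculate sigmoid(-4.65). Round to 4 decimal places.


sigmoid(z) = 1 / (1 + exp(-z))
exp(-(-4.65)) = exp(4.65) = 104.585
1 + 104.585 = 105.585
1 / 105.585 = 0.0095

0.0095


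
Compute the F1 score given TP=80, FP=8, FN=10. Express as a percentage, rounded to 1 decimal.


Precision = TP / (TP + FP) = 80 / 88 = 0.9091
Recall = TP / (TP + FN) = 80 / 90 = 0.8889
F1 = 2 * P * R / (P + R)
= 2 * 0.9091 * 0.8889 / (0.9091 + 0.8889)
= 1.6162 / 1.798
= 0.8989
As percentage: 89.9%

89.9


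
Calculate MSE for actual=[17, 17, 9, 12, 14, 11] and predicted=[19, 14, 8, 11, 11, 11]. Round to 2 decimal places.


Differences: [-2, 3, 1, 1, 3, 0]
Squared errors: [4, 9, 1, 1, 9, 0]
Sum of squared errors = 24
MSE = 24 / 6 = 4.00

4.00


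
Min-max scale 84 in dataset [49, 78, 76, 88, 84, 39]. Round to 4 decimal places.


Min = 39, Max = 88
Range = 88 - 39 = 49
Scaled = (x - min) / (max - min)
= (84 - 39) / 49
= 45 / 49
= 0.9184

0.9184


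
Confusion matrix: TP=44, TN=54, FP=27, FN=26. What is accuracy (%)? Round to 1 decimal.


Accuracy = (TP + TN) / (TP + TN + FP + FN) * 100
= (44 + 54) / (44 + 54 + 27 + 26)
= 98 / 151
= 0.649
= 64.9%

64.9


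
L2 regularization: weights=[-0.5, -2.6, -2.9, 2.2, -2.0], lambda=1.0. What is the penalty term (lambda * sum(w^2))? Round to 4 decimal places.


Squaring each weight:
(-0.5)^2 = 0.25
(-2.6)^2 = 6.76
(-2.9)^2 = 8.41
2.2^2 = 4.84
(-2.0)^2 = 4.0
Sum of squares = 24.26
Penalty = 1.0 * 24.26 = 24.2600

24.2600


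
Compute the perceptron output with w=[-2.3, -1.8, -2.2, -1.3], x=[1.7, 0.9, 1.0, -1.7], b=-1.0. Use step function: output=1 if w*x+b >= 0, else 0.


z = w . x + b
= -2.3*1.7 + -1.8*0.9 + -2.2*1.0 + -1.3*-1.7 + -1.0
= -3.91 + -1.62 + -2.2 + 2.21 + -1.0
= -5.52 + -1.0
= -6.52
Since z = -6.52 < 0, output = 0

0


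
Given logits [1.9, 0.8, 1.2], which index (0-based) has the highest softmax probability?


Softmax is a monotonic transformation, so it preserves the argmax.
We need to find the index of the maximum logit.
Index 0: 1.9
Index 1: 0.8
Index 2: 1.2
Maximum logit = 1.9 at index 0

0


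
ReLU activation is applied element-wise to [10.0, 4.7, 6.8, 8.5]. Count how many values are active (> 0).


ReLU(x) = max(0, x) for each element:
ReLU(10.0) = 10.0
ReLU(4.7) = 4.7
ReLU(6.8) = 6.8
ReLU(8.5) = 8.5
Active neurons (>0): 4

4


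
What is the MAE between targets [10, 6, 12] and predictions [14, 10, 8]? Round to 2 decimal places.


Absolute errors: [4, 4, 4]
Sum of absolute errors = 12
MAE = 12 / 3 = 4.00

4.00


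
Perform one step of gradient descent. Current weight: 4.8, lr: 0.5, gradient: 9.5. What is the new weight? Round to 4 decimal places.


w_new = w_old - lr * gradient
= 4.8 - 0.5 * 9.5
= 4.8 - (4.75)
= 0.0500

0.0500


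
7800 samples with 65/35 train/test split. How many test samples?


Train samples = 7800 * 65% = 5070
Test samples = 7800 - 5070
= 2730

2730


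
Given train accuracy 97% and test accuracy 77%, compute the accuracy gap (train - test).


Gap = train_accuracy - test_accuracy
= 97 - 77
= 20%
This gap suggests the model is overfitting.

20


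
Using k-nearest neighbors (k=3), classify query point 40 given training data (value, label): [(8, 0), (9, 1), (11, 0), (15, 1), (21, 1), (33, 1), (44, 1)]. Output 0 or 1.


Distances from query 40:
Point 44 (class 1): distance = 4
Point 33 (class 1): distance = 7
Point 21 (class 1): distance = 19
K=3 nearest neighbors: classes = [1, 1, 1]
Votes for class 1: 3 / 3
Majority vote => class 1

1


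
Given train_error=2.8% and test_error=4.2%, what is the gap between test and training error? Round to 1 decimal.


Generalization gap = test_error - train_error
= 4.2 - 2.8
= 1.4%
A small gap suggests good generalization.

1.4


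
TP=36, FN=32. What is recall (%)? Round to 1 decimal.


Recall = TP / (TP + FN) * 100
= 36 / (36 + 32)
= 36 / 68
= 0.5294
= 52.9%

52.9


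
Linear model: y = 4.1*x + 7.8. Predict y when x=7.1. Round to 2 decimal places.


y = 4.1 * 7.1 + (7.8)
= 29.11 + (7.8)
= 36.91

36.91


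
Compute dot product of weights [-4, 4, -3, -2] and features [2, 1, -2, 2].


Element-wise products:
-4 * 2 = -8
4 * 1 = 4
-3 * -2 = 6
-2 * 2 = -4
Sum = -8 + 4 + 6 + -4
= -2

-2


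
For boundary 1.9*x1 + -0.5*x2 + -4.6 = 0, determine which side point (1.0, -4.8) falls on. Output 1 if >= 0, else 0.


Compute 1.9 * 1.0 + -0.5 * -4.8 + -4.6
= 1.9 + 2.4 + -4.6
= -0.3
Since -0.3 < 0, the point is on the negative side.

0


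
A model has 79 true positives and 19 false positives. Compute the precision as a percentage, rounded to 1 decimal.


Precision = TP / (TP + FP) * 100
= 79 / (79 + 19)
= 79 / 98
= 0.8061
= 80.6%

80.6


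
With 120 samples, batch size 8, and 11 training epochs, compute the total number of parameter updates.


Iterations per epoch = 120 / 8 = 15
Total updates = iterations_per_epoch * epochs
= 15 * 11
= 165

165


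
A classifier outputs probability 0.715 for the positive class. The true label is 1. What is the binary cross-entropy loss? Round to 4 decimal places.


For y=1: Loss = -log(p)
= -log(0.715)
= -(-0.3355)
= 0.3355

0.3355


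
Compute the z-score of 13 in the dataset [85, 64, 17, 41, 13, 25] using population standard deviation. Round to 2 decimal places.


Mean = (85 + 64 + 17 + 41 + 13 + 25) / 6 = 40.8333
Variance = sum((x_i - mean)^2) / n = 680.1389
Std = sqrt(680.1389) = 26.0795
Z = (x - mean) / std
= (13 - 40.8333) / 26.0795
= -27.8333 / 26.0795
= -1.07

-1.07


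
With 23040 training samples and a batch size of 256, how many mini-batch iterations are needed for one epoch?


Iterations per epoch = dataset_size / batch_size
= 23040 / 256
= 90

90


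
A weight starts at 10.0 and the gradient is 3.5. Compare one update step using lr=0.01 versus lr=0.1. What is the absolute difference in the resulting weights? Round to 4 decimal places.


With lr=0.01: w_new = 10.0 - 0.01 * 3.5 = 9.965
With lr=0.1: w_new = 10.0 - 0.1 * 3.5 = 9.65
Absolute difference = |9.965 - 9.65|
= 0.3150

0.3150


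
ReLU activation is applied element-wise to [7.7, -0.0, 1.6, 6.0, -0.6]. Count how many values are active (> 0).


ReLU(x) = max(0, x) for each element:
ReLU(7.7) = 7.7
ReLU(-0.0) = 0
ReLU(1.6) = 1.6
ReLU(6.0) = 6.0
ReLU(-0.6) = 0
Active neurons (>0): 3

3


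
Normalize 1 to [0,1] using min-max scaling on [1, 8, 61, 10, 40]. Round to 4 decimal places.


Min = 1, Max = 61
Range = 61 - 1 = 60
Scaled = (x - min) / (max - min)
= (1 - 1) / 60
= 0 / 60
= 0.0000

0.0000


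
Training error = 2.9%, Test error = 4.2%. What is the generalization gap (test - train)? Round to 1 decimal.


Generalization gap = test_error - train_error
= 4.2 - 2.9
= 1.3%
A small gap suggests good generalization.

1.3


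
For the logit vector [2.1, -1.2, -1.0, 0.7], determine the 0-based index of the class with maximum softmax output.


Softmax is a monotonic transformation, so it preserves the argmax.
We need to find the index of the maximum logit.
Index 0: 2.1
Index 1: -1.2
Index 2: -1.0
Index 3: 0.7
Maximum logit = 2.1 at index 0

0


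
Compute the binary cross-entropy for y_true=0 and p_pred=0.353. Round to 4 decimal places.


For y=0: Loss = -log(1-p)
= -log(1 - 0.353)
= -log(0.647)
= -(-0.4354)
= 0.4354

0.4354


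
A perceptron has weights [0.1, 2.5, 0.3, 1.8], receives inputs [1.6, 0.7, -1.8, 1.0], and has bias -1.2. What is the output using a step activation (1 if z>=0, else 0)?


z = w . x + b
= 0.1*1.6 + 2.5*0.7 + 0.3*-1.8 + 1.8*1.0 + -1.2
= 0.16 + 1.75 + -0.54 + 1.8 + -1.2
= 3.17 + -1.2
= 1.97
Since z = 1.97 >= 0, output = 1

1


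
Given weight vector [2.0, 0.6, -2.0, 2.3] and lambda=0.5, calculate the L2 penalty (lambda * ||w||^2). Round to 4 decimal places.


Squaring each weight:
2.0^2 = 4.0
0.6^2 = 0.36
(-2.0)^2 = 4.0
2.3^2 = 5.29
Sum of squares = 13.65
Penalty = 0.5 * 13.65 = 6.8250

6.8250


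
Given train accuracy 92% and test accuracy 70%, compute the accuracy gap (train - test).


Gap = train_accuracy - test_accuracy
= 92 - 70
= 22%
This large gap strongly indicates overfitting.

22


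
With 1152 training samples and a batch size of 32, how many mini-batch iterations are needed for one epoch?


Iterations per epoch = dataset_size / batch_size
= 1152 / 32
= 36

36


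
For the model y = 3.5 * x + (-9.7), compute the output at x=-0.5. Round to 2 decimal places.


y = 3.5 * -0.5 + (-9.7)
= -1.75 + (-9.7)
= -11.45

-11.45


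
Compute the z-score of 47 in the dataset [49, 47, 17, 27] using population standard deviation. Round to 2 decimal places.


Mean = (49 + 47 + 17 + 27) / 4 = 35.0
Variance = sum((x_i - mean)^2) / n = 182.0
Std = sqrt(182.0) = 13.4907
Z = (x - mean) / std
= (47 - 35.0) / 13.4907
= 12.0 / 13.4907
= 0.89

0.89


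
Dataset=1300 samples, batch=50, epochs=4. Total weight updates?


Iterations per epoch = 1300 / 50 = 26
Total updates = iterations_per_epoch * epochs
= 26 * 4
= 104

104


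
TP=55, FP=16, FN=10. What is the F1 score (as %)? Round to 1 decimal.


Precision = TP / (TP + FP) = 55 / 71 = 0.7746
Recall = TP / (TP + FN) = 55 / 65 = 0.8462
F1 = 2 * P * R / (P + R)
= 2 * 0.7746 * 0.8462 / (0.7746 + 0.8462)
= 1.3109 / 1.6208
= 0.8088
As percentage: 80.9%

80.9


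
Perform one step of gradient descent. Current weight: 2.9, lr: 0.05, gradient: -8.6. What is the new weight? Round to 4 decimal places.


w_new = w_old - lr * gradient
= 2.9 - 0.05 * -8.6
= 2.9 - (-0.43)
= 3.3300

3.3300


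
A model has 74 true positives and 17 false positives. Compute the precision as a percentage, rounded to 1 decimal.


Precision = TP / (TP + FP) * 100
= 74 / (74 + 17)
= 74 / 91
= 0.8132
= 81.3%

81.3


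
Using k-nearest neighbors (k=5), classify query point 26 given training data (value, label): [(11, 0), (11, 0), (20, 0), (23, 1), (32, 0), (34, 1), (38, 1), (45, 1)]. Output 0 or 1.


Distances from query 26:
Point 23 (class 1): distance = 3
Point 20 (class 0): distance = 6
Point 32 (class 0): distance = 6
Point 34 (class 1): distance = 8
Point 38 (class 1): distance = 12
K=5 nearest neighbors: classes = [1, 0, 0, 1, 1]
Votes for class 1: 3 / 5
Majority vote => class 1

1


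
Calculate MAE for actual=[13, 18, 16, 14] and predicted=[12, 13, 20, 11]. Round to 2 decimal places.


Absolute errors: [1, 5, 4, 3]
Sum of absolute errors = 13
MAE = 13 / 4 = 3.25

3.25


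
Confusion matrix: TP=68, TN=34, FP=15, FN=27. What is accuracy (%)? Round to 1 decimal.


Accuracy = (TP + TN) / (TP + TN + FP + FN) * 100
= (68 + 34) / (68 + 34 + 15 + 27)
= 102 / 144
= 0.7083
= 70.8%

70.8


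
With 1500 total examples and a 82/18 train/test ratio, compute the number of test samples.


Train samples = 1500 * 82% = 1230
Test samples = 1500 - 1230
= 270

270


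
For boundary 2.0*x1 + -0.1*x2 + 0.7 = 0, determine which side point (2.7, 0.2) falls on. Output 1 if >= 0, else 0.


Compute 2.0 * 2.7 + -0.1 * 0.2 + 0.7
= 5.4 + -0.02 + 0.7
= 6.08
Since 6.08 >= 0, the point is on the positive side.

1


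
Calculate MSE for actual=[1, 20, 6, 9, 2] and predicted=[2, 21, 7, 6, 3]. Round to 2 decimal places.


Differences: [-1, -1, -1, 3, -1]
Squared errors: [1, 1, 1, 9, 1]
Sum of squared errors = 13
MSE = 13 / 5 = 2.60

2.60


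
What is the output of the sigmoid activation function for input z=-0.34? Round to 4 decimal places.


sigmoid(z) = 1 / (1 + exp(-z))
exp(-(-0.34)) = exp(0.34) = 1.4049
1 + 1.4049 = 2.4049
1 / 2.4049 = 0.4158

0.4158


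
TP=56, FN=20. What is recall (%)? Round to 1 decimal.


Recall = TP / (TP + FN) * 100
= 56 / (56 + 20)
= 56 / 76
= 0.7368
= 73.7%

73.7


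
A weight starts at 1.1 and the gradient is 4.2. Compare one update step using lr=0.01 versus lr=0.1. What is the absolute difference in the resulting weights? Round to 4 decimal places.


With lr=0.01: w_new = 1.1 - 0.01 * 4.2 = 1.058
With lr=0.1: w_new = 1.1 - 0.1 * 4.2 = 0.68
Absolute difference = |1.058 - 0.68|
= 0.3780

0.3780


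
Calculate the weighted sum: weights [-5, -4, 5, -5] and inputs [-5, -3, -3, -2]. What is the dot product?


Element-wise products:
-5 * -5 = 25
-4 * -3 = 12
5 * -3 = -15
-5 * -2 = 10
Sum = 25 + 12 + -15 + 10
= 32

32


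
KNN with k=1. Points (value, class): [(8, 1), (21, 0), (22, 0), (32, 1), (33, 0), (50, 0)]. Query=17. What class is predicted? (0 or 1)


Distances from query 17:
Point 21 (class 0): distance = 4
K=1 nearest neighbors: classes = [0]
Votes for class 1: 0 / 1
Majority vote => class 0

0


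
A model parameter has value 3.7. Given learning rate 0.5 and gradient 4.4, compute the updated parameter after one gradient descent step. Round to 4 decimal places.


w_new = w_old - lr * gradient
= 3.7 - 0.5 * 4.4
= 3.7 - (2.2)
= 1.5000

1.5000


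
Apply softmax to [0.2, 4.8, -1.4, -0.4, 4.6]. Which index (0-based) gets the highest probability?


Softmax is a monotonic transformation, so it preserves the argmax.
We need to find the index of the maximum logit.
Index 0: 0.2
Index 1: 4.8
Index 2: -1.4
Index 3: -0.4
Index 4: 4.6
Maximum logit = 4.8 at index 1

1


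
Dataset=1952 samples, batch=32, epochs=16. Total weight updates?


Iterations per epoch = 1952 / 32 = 61
Total updates = iterations_per_epoch * epochs
= 61 * 16
= 976

976


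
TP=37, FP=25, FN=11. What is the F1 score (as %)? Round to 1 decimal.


Precision = TP / (TP + FP) = 37 / 62 = 0.5968
Recall = TP / (TP + FN) = 37 / 48 = 0.7708
F1 = 2 * P * R / (P + R)
= 2 * 0.5968 * 0.7708 / (0.5968 + 0.7708)
= 0.92 / 1.3676
= 0.6727
As percentage: 67.3%

67.3


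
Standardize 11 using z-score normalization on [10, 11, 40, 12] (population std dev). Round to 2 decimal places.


Mean = (10 + 11 + 40 + 12) / 4 = 18.25
Variance = sum((x_i - mean)^2) / n = 158.1875
Std = sqrt(158.1875) = 12.5773
Z = (x - mean) / std
= (11 - 18.25) / 12.5773
= -7.25 / 12.5773
= -0.58

-0.58


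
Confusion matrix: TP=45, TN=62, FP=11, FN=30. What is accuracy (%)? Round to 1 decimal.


Accuracy = (TP + TN) / (TP + TN + FP + FN) * 100
= (45 + 62) / (45 + 62 + 11 + 30)
= 107 / 148
= 0.723
= 72.3%

72.3


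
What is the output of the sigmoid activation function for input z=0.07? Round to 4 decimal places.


sigmoid(z) = 1 / (1 + exp(-z))
exp(-(0.07)) = exp(-0.07) = 0.9324
1 + 0.9324 = 1.9324
1 / 1.9324 = 0.5175

0.5175


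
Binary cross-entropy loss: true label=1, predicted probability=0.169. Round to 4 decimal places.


For y=1: Loss = -log(p)
= -log(0.169)
= -(-1.7779)
= 1.7779

1.7779


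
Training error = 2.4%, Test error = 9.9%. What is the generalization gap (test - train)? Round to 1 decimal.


Generalization gap = test_error - train_error
= 9.9 - 2.4
= 7.5%
A moderate gap.

7.5


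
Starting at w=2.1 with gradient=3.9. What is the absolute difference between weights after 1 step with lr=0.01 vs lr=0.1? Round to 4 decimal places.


With lr=0.01: w_new = 2.1 - 0.01 * 3.9 = 2.061
With lr=0.1: w_new = 2.1 - 0.1 * 3.9 = 1.71
Absolute difference = |2.061 - 1.71|
= 0.3510

0.3510


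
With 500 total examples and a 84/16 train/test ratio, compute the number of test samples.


Train samples = 500 * 84% = 420
Test samples = 500 - 420
= 80

80


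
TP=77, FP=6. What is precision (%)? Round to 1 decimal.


Precision = TP / (TP + FP) * 100
= 77 / (77 + 6)
= 77 / 83
= 0.9277
= 92.8%

92.8


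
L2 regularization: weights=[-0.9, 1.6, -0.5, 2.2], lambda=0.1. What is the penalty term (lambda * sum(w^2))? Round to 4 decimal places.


Squaring each weight:
(-0.9)^2 = 0.81
1.6^2 = 2.56
(-0.5)^2 = 0.25
2.2^2 = 4.84
Sum of squares = 8.46
Penalty = 0.1 * 8.46 = 0.8460

0.8460


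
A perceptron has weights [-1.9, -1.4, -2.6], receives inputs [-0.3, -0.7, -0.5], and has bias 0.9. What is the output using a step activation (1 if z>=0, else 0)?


z = w . x + b
= -1.9*-0.3 + -1.4*-0.7 + -2.6*-0.5 + 0.9
= 0.57 + 0.98 + 1.3 + 0.9
= 2.85 + 0.9
= 3.75
Since z = 3.75 >= 0, output = 1

1


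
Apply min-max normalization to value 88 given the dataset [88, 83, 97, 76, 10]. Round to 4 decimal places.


Min = 10, Max = 97
Range = 97 - 10 = 87
Scaled = (x - min) / (max - min)
= (88 - 10) / 87
= 78 / 87
= 0.8966

0.8966


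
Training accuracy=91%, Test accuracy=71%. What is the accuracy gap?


Gap = train_accuracy - test_accuracy
= 91 - 71
= 20%
This gap suggests the model is overfitting.

20


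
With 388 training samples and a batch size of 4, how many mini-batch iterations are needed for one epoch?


Iterations per epoch = dataset_size / batch_size
= 388 / 4
= 97

97


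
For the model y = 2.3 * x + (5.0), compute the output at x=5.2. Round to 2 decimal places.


y = 2.3 * 5.2 + (5.0)
= 11.96 + (5.0)
= 16.96

16.96


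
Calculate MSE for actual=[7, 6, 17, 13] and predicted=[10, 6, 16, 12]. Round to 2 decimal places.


Differences: [-3, 0, 1, 1]
Squared errors: [9, 0, 1, 1]
Sum of squared errors = 11
MSE = 11 / 4 = 2.75

2.75


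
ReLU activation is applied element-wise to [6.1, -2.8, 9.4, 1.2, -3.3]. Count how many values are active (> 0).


ReLU(x) = max(0, x) for each element:
ReLU(6.1) = 6.1
ReLU(-2.8) = 0
ReLU(9.4) = 9.4
ReLU(1.2) = 1.2
ReLU(-3.3) = 0
Active neurons (>0): 3

3


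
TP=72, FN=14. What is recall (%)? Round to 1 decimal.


Recall = TP / (TP + FN) * 100
= 72 / (72 + 14)
= 72 / 86
= 0.8372
= 83.7%

83.7


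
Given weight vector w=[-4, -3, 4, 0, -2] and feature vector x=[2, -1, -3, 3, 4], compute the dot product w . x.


Element-wise products:
-4 * 2 = -8
-3 * -1 = 3
4 * -3 = -12
0 * 3 = 0
-2 * 4 = -8
Sum = -8 + 3 + -12 + 0 + -8
= -25

-25


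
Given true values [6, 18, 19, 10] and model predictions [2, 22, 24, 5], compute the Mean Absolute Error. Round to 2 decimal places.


Absolute errors: [4, 4, 5, 5]
Sum of absolute errors = 18
MAE = 18 / 4 = 4.50

4.50


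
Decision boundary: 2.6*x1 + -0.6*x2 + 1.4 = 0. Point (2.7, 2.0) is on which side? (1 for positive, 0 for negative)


Compute 2.6 * 2.7 + -0.6 * 2.0 + 1.4
= 7.02 + -1.2 + 1.4
= 7.22
Since 7.22 >= 0, the point is on the positive side.

1


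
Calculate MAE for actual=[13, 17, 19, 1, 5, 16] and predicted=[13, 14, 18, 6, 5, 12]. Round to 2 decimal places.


Absolute errors: [0, 3, 1, 5, 0, 4]
Sum of absolute errors = 13
MAE = 13 / 6 = 2.17

2.17


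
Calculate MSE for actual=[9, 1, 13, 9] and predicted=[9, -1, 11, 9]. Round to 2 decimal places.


Differences: [0, 2, 2, 0]
Squared errors: [0, 4, 4, 0]
Sum of squared errors = 8
MSE = 8 / 4 = 2.00

2.00


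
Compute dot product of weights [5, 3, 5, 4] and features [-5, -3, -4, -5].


Element-wise products:
5 * -5 = -25
3 * -3 = -9
5 * -4 = -20
4 * -5 = -20
Sum = -25 + -9 + -20 + -20
= -74

-74


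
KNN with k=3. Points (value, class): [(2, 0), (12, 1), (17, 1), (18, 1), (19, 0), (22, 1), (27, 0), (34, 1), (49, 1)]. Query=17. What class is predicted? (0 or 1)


Distances from query 17:
Point 17 (class 1): distance = 0
Point 18 (class 1): distance = 1
Point 19 (class 0): distance = 2
K=3 nearest neighbors: classes = [1, 1, 0]
Votes for class 1: 2 / 3
Majority vote => class 1

1


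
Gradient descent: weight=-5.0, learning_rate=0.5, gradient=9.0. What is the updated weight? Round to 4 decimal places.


w_new = w_old - lr * gradient
= -5.0 - 0.5 * 9.0
= -5.0 - (4.5)
= -9.5000

-9.5000


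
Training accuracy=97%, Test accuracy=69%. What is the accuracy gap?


Gap = train_accuracy - test_accuracy
= 97 - 69
= 28%
This large gap strongly indicates overfitting.

28


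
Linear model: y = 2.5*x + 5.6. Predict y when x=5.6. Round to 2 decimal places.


y = 2.5 * 5.6 + (5.6)
= 14.0 + (5.6)
= 19.60

19.60


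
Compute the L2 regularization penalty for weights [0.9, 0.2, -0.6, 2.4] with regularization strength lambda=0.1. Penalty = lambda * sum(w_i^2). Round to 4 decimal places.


Squaring each weight:
0.9^2 = 0.81
0.2^2 = 0.04
(-0.6)^2 = 0.36
2.4^2 = 5.76
Sum of squares = 6.97
Penalty = 0.1 * 6.97 = 0.6970

0.6970


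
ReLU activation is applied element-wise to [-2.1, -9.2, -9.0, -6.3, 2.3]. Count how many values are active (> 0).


ReLU(x) = max(0, x) for each element:
ReLU(-2.1) = 0
ReLU(-9.2) = 0
ReLU(-9.0) = 0
ReLU(-6.3) = 0
ReLU(2.3) = 2.3
Active neurons (>0): 1

1


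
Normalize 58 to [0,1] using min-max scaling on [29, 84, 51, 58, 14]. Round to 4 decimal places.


Min = 14, Max = 84
Range = 84 - 14 = 70
Scaled = (x - min) / (max - min)
= (58 - 14) / 70
= 44 / 70
= 0.6286

0.6286


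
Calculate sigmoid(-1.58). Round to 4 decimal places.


sigmoid(z) = 1 / (1 + exp(-z))
exp(-(-1.58)) = exp(1.58) = 4.855
1 + 4.855 = 5.855
1 / 5.855 = 0.1708

0.1708


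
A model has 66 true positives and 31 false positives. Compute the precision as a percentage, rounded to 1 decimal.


Precision = TP / (TP + FP) * 100
= 66 / (66 + 31)
= 66 / 97
= 0.6804
= 68.0%

68.0


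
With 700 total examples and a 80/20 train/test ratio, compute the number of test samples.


Train samples = 700 * 80% = 560
Test samples = 700 - 560
= 140

140


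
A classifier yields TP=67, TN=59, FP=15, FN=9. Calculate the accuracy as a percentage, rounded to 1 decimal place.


Accuracy = (TP + TN) / (TP + TN + FP + FN) * 100
= (67 + 59) / (67 + 59 + 15 + 9)
= 126 / 150
= 0.84
= 84.0%

84.0


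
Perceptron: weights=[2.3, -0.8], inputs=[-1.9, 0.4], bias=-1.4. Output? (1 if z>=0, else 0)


z = w . x + b
= 2.3*-1.9 + -0.8*0.4 + -1.4
= -4.37 + -0.32 + -1.4
= -4.69 + -1.4
= -6.09
Since z = -6.09 < 0, output = 0

0


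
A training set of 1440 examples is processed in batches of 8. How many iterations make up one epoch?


Iterations per epoch = dataset_size / batch_size
= 1440 / 8
= 180

180


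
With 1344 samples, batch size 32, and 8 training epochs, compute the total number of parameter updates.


Iterations per epoch = 1344 / 32 = 42
Total updates = iterations_per_epoch * epochs
= 42 * 8
= 336

336


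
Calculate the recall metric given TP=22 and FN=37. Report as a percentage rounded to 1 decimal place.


Recall = TP / (TP + FN) * 100
= 22 / (22 + 37)
= 22 / 59
= 0.3729
= 37.3%

37.3


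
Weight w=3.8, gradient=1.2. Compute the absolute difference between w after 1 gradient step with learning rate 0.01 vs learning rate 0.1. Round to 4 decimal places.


With lr=0.01: w_new = 3.8 - 0.01 * 1.2 = 3.788
With lr=0.1: w_new = 3.8 - 0.1 * 1.2 = 3.68
Absolute difference = |3.788 - 3.68|
= 0.1080

0.1080


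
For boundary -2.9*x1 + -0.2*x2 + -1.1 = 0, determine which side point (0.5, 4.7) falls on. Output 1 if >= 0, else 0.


Compute -2.9 * 0.5 + -0.2 * 4.7 + -1.1
= -1.45 + -0.94 + -1.1
= -3.49
Since -3.49 < 0, the point is on the negative side.

0


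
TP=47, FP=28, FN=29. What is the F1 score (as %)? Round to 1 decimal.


Precision = TP / (TP + FP) = 47 / 75 = 0.6267
Recall = TP / (TP + FN) = 47 / 76 = 0.6184
F1 = 2 * P * R / (P + R)
= 2 * 0.6267 * 0.6184 / (0.6267 + 0.6184)
= 0.7751 / 1.2451
= 0.6225
As percentage: 62.3%

62.3


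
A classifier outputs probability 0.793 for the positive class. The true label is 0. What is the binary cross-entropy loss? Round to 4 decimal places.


For y=0: Loss = -log(1-p)
= -log(1 - 0.793)
= -log(0.207)
= -(-1.575)
= 1.5750

1.5750


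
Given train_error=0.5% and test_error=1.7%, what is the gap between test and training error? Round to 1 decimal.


Generalization gap = test_error - train_error
= 1.7 - 0.5
= 1.2%
A small gap suggests good generalization.

1.2


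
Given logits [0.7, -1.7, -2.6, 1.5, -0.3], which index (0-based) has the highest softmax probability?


Softmax is a monotonic transformation, so it preserves the argmax.
We need to find the index of the maximum logit.
Index 0: 0.7
Index 1: -1.7
Index 2: -2.6
Index 3: 1.5
Index 4: -0.3
Maximum logit = 1.5 at index 3

3


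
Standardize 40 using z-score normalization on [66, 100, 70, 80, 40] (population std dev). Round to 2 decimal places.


Mean = (66 + 100 + 70 + 80 + 40) / 5 = 71.2
Variance = sum((x_i - mean)^2) / n = 381.76
Std = sqrt(381.76) = 19.5387
Z = (x - mean) / std
= (40 - 71.2) / 19.5387
= -31.2 / 19.5387
= -1.60

-1.60


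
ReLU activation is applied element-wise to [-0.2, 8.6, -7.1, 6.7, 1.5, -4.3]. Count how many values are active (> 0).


ReLU(x) = max(0, x) for each element:
ReLU(-0.2) = 0
ReLU(8.6) = 8.6
ReLU(-7.1) = 0
ReLU(6.7) = 6.7
ReLU(1.5) = 1.5
ReLU(-4.3) = 0
Active neurons (>0): 3

3


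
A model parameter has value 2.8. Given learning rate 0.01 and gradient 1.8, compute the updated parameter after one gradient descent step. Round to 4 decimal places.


w_new = w_old - lr * gradient
= 2.8 - 0.01 * 1.8
= 2.8 - (0.018)
= 2.7820

2.7820


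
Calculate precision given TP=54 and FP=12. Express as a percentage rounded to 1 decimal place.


Precision = TP / (TP + FP) * 100
= 54 / (54 + 12)
= 54 / 66
= 0.8182
= 81.8%

81.8


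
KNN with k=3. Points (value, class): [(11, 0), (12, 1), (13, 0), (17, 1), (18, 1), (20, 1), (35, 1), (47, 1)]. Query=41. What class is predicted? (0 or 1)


Distances from query 41:
Point 35 (class 1): distance = 6
Point 47 (class 1): distance = 6
Point 20 (class 1): distance = 21
K=3 nearest neighbors: classes = [1, 1, 1]
Votes for class 1: 3 / 3
Majority vote => class 1

1


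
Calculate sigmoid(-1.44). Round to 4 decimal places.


sigmoid(z) = 1 / (1 + exp(-z))
exp(-(-1.44)) = exp(1.44) = 4.2207
1 + 4.2207 = 5.2207
1 / 5.2207 = 0.1915

0.1915


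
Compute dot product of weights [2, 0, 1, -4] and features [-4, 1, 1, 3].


Element-wise products:
2 * -4 = -8
0 * 1 = 0
1 * 1 = 1
-4 * 3 = -12
Sum = -8 + 0 + 1 + -12
= -19

-19


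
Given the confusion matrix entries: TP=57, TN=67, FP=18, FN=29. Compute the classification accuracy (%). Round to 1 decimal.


Accuracy = (TP + TN) / (TP + TN + FP + FN) * 100
= (57 + 67) / (57 + 67 + 18 + 29)
= 124 / 171
= 0.7251
= 72.5%

72.5


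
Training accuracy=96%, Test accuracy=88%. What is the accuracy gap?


Gap = train_accuracy - test_accuracy
= 96 - 88
= 8%
This moderate gap may indicate mild overfitting.

8


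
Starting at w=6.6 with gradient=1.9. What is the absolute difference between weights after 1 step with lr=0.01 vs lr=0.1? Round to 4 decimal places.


With lr=0.01: w_new = 6.6 - 0.01 * 1.9 = 6.581
With lr=0.1: w_new = 6.6 - 0.1 * 1.9 = 6.41
Absolute difference = |6.581 - 6.41|
= 0.1710

0.1710


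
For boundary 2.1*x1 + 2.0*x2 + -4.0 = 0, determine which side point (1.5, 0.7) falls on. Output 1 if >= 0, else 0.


Compute 2.1 * 1.5 + 2.0 * 0.7 + -4.0
= 3.15 + 1.4 + -4.0
= 0.55
Since 0.55 >= 0, the point is on the positive side.

1


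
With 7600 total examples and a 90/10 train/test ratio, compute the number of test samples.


Train samples = 7600 * 90% = 6840
Test samples = 7600 - 6840
= 760

760


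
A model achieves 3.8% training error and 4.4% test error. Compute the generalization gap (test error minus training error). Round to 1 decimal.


Generalization gap = test_error - train_error
= 4.4 - 3.8
= 0.6%
A small gap suggests good generalization.

0.6


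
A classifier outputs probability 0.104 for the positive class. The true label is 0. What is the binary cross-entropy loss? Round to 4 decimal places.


For y=0: Loss = -log(1-p)
= -log(1 - 0.104)
= -log(0.896)
= -(-0.1098)
= 0.1098

0.1098


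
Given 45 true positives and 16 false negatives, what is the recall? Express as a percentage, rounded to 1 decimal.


Recall = TP / (TP + FN) * 100
= 45 / (45 + 16)
= 45 / 61
= 0.7377
= 73.8%

73.8


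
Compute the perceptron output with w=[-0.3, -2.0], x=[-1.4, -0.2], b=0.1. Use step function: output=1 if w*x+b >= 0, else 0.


z = w . x + b
= -0.3*-1.4 + -2.0*-0.2 + 0.1
= 0.42 + 0.4 + 0.1
= 0.82 + 0.1
= 0.92
Since z = 0.92 >= 0, output = 1

1


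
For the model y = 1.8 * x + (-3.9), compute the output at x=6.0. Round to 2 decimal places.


y = 1.8 * 6.0 + (-3.9)
= 10.8 + (-3.9)
= 6.90

6.90


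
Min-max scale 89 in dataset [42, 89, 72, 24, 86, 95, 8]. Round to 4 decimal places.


Min = 8, Max = 95
Range = 95 - 8 = 87
Scaled = (x - min) / (max - min)
= (89 - 8) / 87
= 81 / 87
= 0.9310

0.9310


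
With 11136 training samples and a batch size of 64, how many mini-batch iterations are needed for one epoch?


Iterations per epoch = dataset_size / batch_size
= 11136 / 64
= 174

174


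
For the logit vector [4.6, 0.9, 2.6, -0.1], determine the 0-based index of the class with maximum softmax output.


Softmax is a monotonic transformation, so it preserves the argmax.
We need to find the index of the maximum logit.
Index 0: 4.6
Index 1: 0.9
Index 2: 2.6
Index 3: -0.1
Maximum logit = 4.6 at index 0

0


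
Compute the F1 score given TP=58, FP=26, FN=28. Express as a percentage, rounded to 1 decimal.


Precision = TP / (TP + FP) = 58 / 84 = 0.6905
Recall = TP / (TP + FN) = 58 / 86 = 0.6744
F1 = 2 * P * R / (P + R)
= 2 * 0.6905 * 0.6744 / (0.6905 + 0.6744)
= 0.9313 / 1.3649
= 0.6824
As percentage: 68.2%

68.2


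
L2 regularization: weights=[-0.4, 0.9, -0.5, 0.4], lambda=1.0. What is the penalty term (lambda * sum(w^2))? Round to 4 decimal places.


Squaring each weight:
(-0.4)^2 = 0.16
0.9^2 = 0.81
(-0.5)^2 = 0.25
0.4^2 = 0.16
Sum of squares = 1.38
Penalty = 1.0 * 1.38 = 1.3800

1.3800


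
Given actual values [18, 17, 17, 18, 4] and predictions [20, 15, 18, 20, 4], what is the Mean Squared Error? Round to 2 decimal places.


Differences: [-2, 2, -1, -2, 0]
Squared errors: [4, 4, 1, 4, 0]
Sum of squared errors = 13
MSE = 13 / 5 = 2.60

2.60


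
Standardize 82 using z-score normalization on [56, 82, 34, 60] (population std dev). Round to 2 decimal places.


Mean = (56 + 82 + 34 + 60) / 4 = 58.0
Variance = sum((x_i - mean)^2) / n = 290.0
Std = sqrt(290.0) = 17.0294
Z = (x - mean) / std
= (82 - 58.0) / 17.0294
= 24.0 / 17.0294
= 1.41

1.41


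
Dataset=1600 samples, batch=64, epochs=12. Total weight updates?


Iterations per epoch = 1600 / 64 = 25
Total updates = iterations_per_epoch * epochs
= 25 * 12
= 300

300


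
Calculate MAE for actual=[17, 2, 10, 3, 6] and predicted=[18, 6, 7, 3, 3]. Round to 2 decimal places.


Absolute errors: [1, 4, 3, 0, 3]
Sum of absolute errors = 11
MAE = 11 / 5 = 2.20

2.20


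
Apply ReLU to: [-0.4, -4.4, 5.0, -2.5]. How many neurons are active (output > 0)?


ReLU(x) = max(0, x) for each element:
ReLU(-0.4) = 0
ReLU(-4.4) = 0
ReLU(5.0) = 5.0
ReLU(-2.5) = 0
Active neurons (>0): 1

1


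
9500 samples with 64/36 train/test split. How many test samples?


Train samples = 9500 * 64% = 6080
Test samples = 9500 - 6080
= 3420

3420


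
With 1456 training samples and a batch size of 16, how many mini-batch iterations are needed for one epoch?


Iterations per epoch = dataset_size / batch_size
= 1456 / 16
= 91

91


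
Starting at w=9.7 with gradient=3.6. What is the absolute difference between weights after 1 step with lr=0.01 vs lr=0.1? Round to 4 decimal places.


With lr=0.01: w_new = 9.7 - 0.01 * 3.6 = 9.664
With lr=0.1: w_new = 9.7 - 0.1 * 3.6 = 9.34
Absolute difference = |9.664 - 9.34|
= 0.3240

0.3240


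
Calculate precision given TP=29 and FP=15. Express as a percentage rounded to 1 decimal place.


Precision = TP / (TP + FP) * 100
= 29 / (29 + 15)
= 29 / 44
= 0.6591
= 65.9%

65.9


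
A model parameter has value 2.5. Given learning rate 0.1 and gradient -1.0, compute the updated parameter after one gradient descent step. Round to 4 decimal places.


w_new = w_old - lr * gradient
= 2.5 - 0.1 * -1.0
= 2.5 - (-0.1)
= 2.6000

2.6000


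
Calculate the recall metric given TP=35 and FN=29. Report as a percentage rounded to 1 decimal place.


Recall = TP / (TP + FN) * 100
= 35 / (35 + 29)
= 35 / 64
= 0.5469
= 54.7%

54.7


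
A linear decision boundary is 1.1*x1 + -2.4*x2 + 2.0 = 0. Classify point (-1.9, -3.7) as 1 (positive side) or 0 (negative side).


Compute 1.1 * -1.9 + -2.4 * -3.7 + 2.0
= -2.09 + 8.88 + 2.0
= 8.79
Since 8.79 >= 0, the point is on the positive side.

1


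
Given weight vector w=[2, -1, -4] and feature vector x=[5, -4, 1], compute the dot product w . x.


Element-wise products:
2 * 5 = 10
-1 * -4 = 4
-4 * 1 = -4
Sum = 10 + 4 + -4
= 10

10


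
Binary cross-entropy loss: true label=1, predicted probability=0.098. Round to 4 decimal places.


For y=1: Loss = -log(p)
= -log(0.098)
= -(-2.3228)
= 2.3228

2.3228


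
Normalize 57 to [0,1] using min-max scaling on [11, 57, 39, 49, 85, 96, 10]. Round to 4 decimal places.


Min = 10, Max = 96
Range = 96 - 10 = 86
Scaled = (x - min) / (max - min)
= (57 - 10) / 86
= 47 / 86
= 0.5465

0.5465


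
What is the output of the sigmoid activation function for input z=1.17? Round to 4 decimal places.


sigmoid(z) = 1 / (1 + exp(-z))
exp(-(1.17)) = exp(-1.17) = 0.3104
1 + 0.3104 = 1.3104
1 / 1.3104 = 0.7631

0.7631


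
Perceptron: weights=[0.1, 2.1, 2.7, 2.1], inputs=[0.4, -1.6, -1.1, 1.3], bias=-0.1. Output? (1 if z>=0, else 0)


z = w . x + b
= 0.1*0.4 + 2.1*-1.6 + 2.7*-1.1 + 2.1*1.3 + -0.1
= 0.04 + -3.36 + -2.97 + 2.73 + -0.1
= -3.56 + -0.1
= -3.66
Since z = -3.66 < 0, output = 0

0


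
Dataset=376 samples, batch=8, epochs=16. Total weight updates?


Iterations per epoch = 376 / 8 = 47
Total updates = iterations_per_epoch * epochs
= 47 * 16
= 752

752


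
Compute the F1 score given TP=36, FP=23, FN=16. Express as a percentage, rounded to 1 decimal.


Precision = TP / (TP + FP) = 36 / 59 = 0.6102
Recall = TP / (TP + FN) = 36 / 52 = 0.6923
F1 = 2 * P * R / (P + R)
= 2 * 0.6102 * 0.6923 / (0.6102 + 0.6923)
= 0.8449 / 1.3025
= 0.6486
As percentage: 64.9%

64.9


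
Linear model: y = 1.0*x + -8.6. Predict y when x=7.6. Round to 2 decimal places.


y = 1.0 * 7.6 + (-8.6)
= 7.6 + (-8.6)
= -1.00

-1.00


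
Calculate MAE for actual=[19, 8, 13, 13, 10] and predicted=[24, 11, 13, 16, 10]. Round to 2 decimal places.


Absolute errors: [5, 3, 0, 3, 0]
Sum of absolute errors = 11
MAE = 11 / 5 = 2.20

2.20


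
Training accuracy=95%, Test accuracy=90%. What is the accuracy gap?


Gap = train_accuracy - test_accuracy
= 95 - 90
= 5%
This moderate gap may indicate mild overfitting.

5


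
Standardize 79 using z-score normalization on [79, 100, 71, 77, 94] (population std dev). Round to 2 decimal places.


Mean = (79 + 100 + 71 + 77 + 94) / 5 = 84.2
Variance = sum((x_i - mean)^2) / n = 119.76
Std = sqrt(119.76) = 10.9435
Z = (x - mean) / std
= (79 - 84.2) / 10.9435
= -5.2 / 10.9435
= -0.48

-0.48


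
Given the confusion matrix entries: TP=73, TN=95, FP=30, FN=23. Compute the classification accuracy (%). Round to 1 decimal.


Accuracy = (TP + TN) / (TP + TN + FP + FN) * 100
= (73 + 95) / (73 + 95 + 30 + 23)
= 168 / 221
= 0.7602
= 76.0%

76.0


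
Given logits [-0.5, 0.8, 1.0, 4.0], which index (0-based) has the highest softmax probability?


Softmax is a monotonic transformation, so it preserves the argmax.
We need to find the index of the maximum logit.
Index 0: -0.5
Index 1: 0.8
Index 2: 1.0
Index 3: 4.0
Maximum logit = 4.0 at index 3

3


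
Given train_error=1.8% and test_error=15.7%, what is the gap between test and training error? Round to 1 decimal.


Generalization gap = test_error - train_error
= 15.7 - 1.8
= 13.9%
A large gap suggests overfitting.

13.9


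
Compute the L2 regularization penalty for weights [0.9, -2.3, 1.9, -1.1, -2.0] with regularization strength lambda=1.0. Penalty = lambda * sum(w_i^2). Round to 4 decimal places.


Squaring each weight:
0.9^2 = 0.81
(-2.3)^2 = 5.29
1.9^2 = 3.61
(-1.1)^2 = 1.21
(-2.0)^2 = 4.0
Sum of squares = 14.92
Penalty = 1.0 * 14.92 = 14.9200

14.9200


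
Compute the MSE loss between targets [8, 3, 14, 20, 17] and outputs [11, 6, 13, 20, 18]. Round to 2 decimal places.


Differences: [-3, -3, 1, 0, -1]
Squared errors: [9, 9, 1, 0, 1]
Sum of squared errors = 20
MSE = 20 / 5 = 4.00

4.00


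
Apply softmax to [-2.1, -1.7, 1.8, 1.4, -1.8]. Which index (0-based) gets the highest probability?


Softmax is a monotonic transformation, so it preserves the argmax.
We need to find the index of the maximum logit.
Index 0: -2.1
Index 1: -1.7
Index 2: 1.8
Index 3: 1.4
Index 4: -1.8
Maximum logit = 1.8 at index 2

2


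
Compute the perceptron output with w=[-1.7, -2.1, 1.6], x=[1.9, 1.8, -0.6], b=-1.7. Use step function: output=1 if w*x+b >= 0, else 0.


z = w . x + b
= -1.7*1.9 + -2.1*1.8 + 1.6*-0.6 + -1.7
= -3.23 + -3.78 + -0.96 + -1.7
= -7.97 + -1.7
= -9.67
Since z = -9.67 < 0, output = 0

0


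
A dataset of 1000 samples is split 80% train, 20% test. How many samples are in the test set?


Train samples = 1000 * 80% = 800
Test samples = 1000 - 800
= 200

200


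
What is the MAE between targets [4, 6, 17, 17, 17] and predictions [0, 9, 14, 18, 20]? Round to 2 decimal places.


Absolute errors: [4, 3, 3, 1, 3]
Sum of absolute errors = 14
MAE = 14 / 5 = 2.80

2.80


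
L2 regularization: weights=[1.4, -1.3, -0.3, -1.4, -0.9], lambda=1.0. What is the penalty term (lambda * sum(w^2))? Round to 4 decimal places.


Squaring each weight:
1.4^2 = 1.96
(-1.3)^2 = 1.69
(-0.3)^2 = 0.09
(-1.4)^2 = 1.96
(-0.9)^2 = 0.81
Sum of squares = 6.51
Penalty = 1.0 * 6.51 = 6.5100

6.5100


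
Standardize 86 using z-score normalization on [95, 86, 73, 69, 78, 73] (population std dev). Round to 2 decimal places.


Mean = (95 + 86 + 73 + 69 + 78 + 73) / 6 = 79.0
Variance = sum((x_i - mean)^2) / n = 79.6667
Std = sqrt(79.6667) = 8.9256
Z = (x - mean) / std
= (86 - 79.0) / 8.9256
= 7.0 / 8.9256
= 0.78

0.78


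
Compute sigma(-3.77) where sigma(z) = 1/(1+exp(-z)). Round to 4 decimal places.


sigmoid(z) = 1 / (1 + exp(-z))
exp(-(-3.77)) = exp(3.77) = 43.3801
1 + 43.3801 = 44.3801
1 / 44.3801 = 0.0225

0.0225
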